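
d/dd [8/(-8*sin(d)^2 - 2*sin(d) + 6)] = 4*(8*sin(d) + 1)*cos(d)/(4*sin(d)^2 + sin(d) - 3)^2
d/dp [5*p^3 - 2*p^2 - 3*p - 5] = 15*p^2 - 4*p - 3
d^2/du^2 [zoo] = 0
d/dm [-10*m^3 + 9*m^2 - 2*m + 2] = -30*m^2 + 18*m - 2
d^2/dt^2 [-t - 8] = 0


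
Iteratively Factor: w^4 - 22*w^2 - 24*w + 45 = (w - 1)*(w^3 + w^2 - 21*w - 45) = (w - 1)*(w + 3)*(w^2 - 2*w - 15) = (w - 1)*(w + 3)^2*(w - 5)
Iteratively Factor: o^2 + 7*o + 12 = (o + 3)*(o + 4)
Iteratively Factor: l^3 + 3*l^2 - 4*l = (l - 1)*(l^2 + 4*l) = (l - 1)*(l + 4)*(l)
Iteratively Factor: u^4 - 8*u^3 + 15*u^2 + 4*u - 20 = (u + 1)*(u^3 - 9*u^2 + 24*u - 20) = (u - 2)*(u + 1)*(u^2 - 7*u + 10) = (u - 5)*(u - 2)*(u + 1)*(u - 2)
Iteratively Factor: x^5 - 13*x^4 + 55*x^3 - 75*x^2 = (x)*(x^4 - 13*x^3 + 55*x^2 - 75*x) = x*(x - 5)*(x^3 - 8*x^2 + 15*x) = x^2*(x - 5)*(x^2 - 8*x + 15) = x^2*(x - 5)*(x - 3)*(x - 5)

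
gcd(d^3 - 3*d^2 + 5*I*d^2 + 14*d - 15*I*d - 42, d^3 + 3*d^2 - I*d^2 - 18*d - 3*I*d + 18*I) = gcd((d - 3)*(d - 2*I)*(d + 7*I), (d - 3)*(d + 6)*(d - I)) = d - 3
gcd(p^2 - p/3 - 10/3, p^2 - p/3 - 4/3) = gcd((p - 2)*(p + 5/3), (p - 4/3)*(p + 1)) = 1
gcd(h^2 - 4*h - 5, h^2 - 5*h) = h - 5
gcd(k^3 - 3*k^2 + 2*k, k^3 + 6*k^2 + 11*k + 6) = 1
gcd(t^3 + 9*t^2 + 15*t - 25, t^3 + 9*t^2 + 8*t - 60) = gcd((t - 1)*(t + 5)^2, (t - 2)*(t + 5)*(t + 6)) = t + 5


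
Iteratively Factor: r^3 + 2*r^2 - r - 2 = (r + 2)*(r^2 - 1) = (r - 1)*(r + 2)*(r + 1)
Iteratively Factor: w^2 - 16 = (w - 4)*(w + 4)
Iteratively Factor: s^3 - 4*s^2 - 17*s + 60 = (s - 3)*(s^2 - s - 20) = (s - 3)*(s + 4)*(s - 5)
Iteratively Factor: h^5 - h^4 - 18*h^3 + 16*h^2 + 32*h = (h + 1)*(h^4 - 2*h^3 - 16*h^2 + 32*h) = (h - 2)*(h + 1)*(h^3 - 16*h) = (h - 4)*(h - 2)*(h + 1)*(h^2 + 4*h) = (h - 4)*(h - 2)*(h + 1)*(h + 4)*(h)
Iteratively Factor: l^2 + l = (l)*(l + 1)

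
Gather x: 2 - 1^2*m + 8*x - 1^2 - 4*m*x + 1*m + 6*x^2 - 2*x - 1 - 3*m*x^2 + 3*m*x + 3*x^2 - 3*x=x^2*(9 - 3*m) + x*(3 - m)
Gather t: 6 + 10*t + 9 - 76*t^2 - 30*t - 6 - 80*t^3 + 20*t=-80*t^3 - 76*t^2 + 9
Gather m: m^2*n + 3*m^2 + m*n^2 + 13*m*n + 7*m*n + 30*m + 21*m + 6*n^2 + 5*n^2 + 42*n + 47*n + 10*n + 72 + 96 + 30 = m^2*(n + 3) + m*(n^2 + 20*n + 51) + 11*n^2 + 99*n + 198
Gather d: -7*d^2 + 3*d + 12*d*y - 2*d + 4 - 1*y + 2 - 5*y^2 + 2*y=-7*d^2 + d*(12*y + 1) - 5*y^2 + y + 6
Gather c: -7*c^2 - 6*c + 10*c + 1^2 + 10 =-7*c^2 + 4*c + 11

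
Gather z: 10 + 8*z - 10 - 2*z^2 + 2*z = -2*z^2 + 10*z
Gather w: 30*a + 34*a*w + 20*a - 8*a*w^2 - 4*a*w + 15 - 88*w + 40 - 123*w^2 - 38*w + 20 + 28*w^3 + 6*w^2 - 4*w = 50*a + 28*w^3 + w^2*(-8*a - 117) + w*(30*a - 130) + 75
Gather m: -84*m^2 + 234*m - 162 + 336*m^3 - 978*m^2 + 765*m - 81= 336*m^3 - 1062*m^2 + 999*m - 243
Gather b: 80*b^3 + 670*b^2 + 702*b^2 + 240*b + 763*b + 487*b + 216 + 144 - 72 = 80*b^3 + 1372*b^2 + 1490*b + 288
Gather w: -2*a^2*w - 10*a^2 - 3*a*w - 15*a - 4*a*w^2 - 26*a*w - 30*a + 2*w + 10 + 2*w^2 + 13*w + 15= -10*a^2 - 45*a + w^2*(2 - 4*a) + w*(-2*a^2 - 29*a + 15) + 25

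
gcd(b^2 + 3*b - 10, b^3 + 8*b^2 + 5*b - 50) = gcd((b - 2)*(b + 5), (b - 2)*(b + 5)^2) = b^2 + 3*b - 10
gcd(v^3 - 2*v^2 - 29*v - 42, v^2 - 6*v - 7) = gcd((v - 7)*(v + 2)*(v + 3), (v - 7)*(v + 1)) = v - 7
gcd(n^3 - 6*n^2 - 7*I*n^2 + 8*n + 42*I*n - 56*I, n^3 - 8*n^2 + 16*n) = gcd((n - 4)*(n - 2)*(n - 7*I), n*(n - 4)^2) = n - 4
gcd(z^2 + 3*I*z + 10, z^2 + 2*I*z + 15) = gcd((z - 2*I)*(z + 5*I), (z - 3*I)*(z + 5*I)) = z + 5*I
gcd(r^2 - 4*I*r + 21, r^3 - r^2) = 1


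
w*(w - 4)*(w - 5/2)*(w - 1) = w^4 - 15*w^3/2 + 33*w^2/2 - 10*w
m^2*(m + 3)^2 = m^4 + 6*m^3 + 9*m^2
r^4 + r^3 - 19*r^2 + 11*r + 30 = (r - 3)*(r - 2)*(r + 1)*(r + 5)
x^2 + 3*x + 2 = (x + 1)*(x + 2)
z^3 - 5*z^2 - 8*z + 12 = (z - 6)*(z - 1)*(z + 2)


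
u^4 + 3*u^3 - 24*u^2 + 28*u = u*(u - 2)^2*(u + 7)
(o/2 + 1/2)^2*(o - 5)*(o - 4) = o^4/4 - 7*o^3/4 + 3*o^2/4 + 31*o/4 + 5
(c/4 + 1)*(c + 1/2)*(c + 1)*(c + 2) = c^4/4 + 15*c^3/8 + 35*c^2/8 + 15*c/4 + 1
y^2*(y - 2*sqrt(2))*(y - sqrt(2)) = y^4 - 3*sqrt(2)*y^3 + 4*y^2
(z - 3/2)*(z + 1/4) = z^2 - 5*z/4 - 3/8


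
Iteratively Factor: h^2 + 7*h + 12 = (h + 4)*(h + 3)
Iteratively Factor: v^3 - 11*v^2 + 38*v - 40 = (v - 4)*(v^2 - 7*v + 10) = (v - 5)*(v - 4)*(v - 2)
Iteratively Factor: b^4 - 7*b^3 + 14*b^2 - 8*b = (b - 1)*(b^3 - 6*b^2 + 8*b) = (b - 4)*(b - 1)*(b^2 - 2*b) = (b - 4)*(b - 2)*(b - 1)*(b)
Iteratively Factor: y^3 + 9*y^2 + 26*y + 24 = (y + 3)*(y^2 + 6*y + 8) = (y + 2)*(y + 3)*(y + 4)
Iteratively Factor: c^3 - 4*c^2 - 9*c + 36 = (c - 4)*(c^2 - 9) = (c - 4)*(c - 3)*(c + 3)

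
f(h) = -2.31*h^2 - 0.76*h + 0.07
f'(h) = -4.62*h - 0.76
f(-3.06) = -19.23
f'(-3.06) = 13.38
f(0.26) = -0.28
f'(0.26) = -1.96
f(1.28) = -4.69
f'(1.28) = -6.67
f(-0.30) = 0.09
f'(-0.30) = 0.63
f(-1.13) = -2.02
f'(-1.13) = 4.46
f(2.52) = -16.51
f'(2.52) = -12.40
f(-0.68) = -0.48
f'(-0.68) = 2.38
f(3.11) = -24.64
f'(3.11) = -15.13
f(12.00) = -341.69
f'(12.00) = -56.20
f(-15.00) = -508.28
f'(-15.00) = 68.54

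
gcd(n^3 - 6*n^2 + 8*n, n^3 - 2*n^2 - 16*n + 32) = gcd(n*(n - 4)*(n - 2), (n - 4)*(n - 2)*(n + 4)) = n^2 - 6*n + 8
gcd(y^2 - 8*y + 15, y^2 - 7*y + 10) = y - 5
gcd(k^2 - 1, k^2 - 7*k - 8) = k + 1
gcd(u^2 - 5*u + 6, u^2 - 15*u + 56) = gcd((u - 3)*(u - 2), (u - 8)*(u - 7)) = 1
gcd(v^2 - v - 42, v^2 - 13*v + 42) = v - 7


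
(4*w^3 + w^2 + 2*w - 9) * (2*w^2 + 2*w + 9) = 8*w^5 + 10*w^4 + 42*w^3 - 5*w^2 - 81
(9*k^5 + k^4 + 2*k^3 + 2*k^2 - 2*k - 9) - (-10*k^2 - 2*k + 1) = 9*k^5 + k^4 + 2*k^3 + 12*k^2 - 10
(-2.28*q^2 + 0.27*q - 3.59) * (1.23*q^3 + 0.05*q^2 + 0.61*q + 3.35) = -2.8044*q^5 + 0.2181*q^4 - 5.793*q^3 - 7.6528*q^2 - 1.2854*q - 12.0265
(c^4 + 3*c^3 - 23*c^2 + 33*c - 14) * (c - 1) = c^5 + 2*c^4 - 26*c^3 + 56*c^2 - 47*c + 14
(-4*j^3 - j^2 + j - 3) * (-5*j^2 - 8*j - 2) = 20*j^5 + 37*j^4 + 11*j^3 + 9*j^2 + 22*j + 6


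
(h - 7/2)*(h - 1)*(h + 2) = h^3 - 5*h^2/2 - 11*h/2 + 7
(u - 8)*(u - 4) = u^2 - 12*u + 32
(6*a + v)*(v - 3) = 6*a*v - 18*a + v^2 - 3*v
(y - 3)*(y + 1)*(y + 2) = y^3 - 7*y - 6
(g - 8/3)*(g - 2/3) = g^2 - 10*g/3 + 16/9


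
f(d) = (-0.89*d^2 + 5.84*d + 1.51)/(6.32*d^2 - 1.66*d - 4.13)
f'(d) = (1.66 - 12.64*d)*(-0.89*d^2 + 5.84*d + 1.51)/(6.32*d^2 - 1.66*d - 4.13)^2 + (5.84 - 1.78*d)/(6.32*d^2 - 1.66*d - 4.13)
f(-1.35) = -0.83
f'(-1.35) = -0.76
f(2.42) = 0.36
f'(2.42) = -0.31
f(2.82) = 0.26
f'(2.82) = -0.20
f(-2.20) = -0.52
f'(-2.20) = -0.18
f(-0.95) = -1.54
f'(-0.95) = -4.28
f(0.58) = -1.55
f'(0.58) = -4.58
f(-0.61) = 3.11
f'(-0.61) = -47.14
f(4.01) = 0.12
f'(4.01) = -0.08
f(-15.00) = -0.20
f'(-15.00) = -0.00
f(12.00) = -0.06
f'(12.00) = -0.01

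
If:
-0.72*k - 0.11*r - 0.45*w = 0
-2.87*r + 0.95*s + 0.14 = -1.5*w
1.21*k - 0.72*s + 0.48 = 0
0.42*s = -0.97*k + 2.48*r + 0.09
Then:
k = 0.18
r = 0.20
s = 0.96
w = -0.33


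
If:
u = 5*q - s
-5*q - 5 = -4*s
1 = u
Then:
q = 3/5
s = 2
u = 1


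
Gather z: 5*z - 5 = 5*z - 5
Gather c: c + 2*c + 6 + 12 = 3*c + 18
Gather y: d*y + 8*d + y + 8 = 8*d + y*(d + 1) + 8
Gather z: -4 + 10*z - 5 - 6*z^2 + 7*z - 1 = -6*z^2 + 17*z - 10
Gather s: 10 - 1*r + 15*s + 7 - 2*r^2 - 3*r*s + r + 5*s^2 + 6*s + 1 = -2*r^2 + 5*s^2 + s*(21 - 3*r) + 18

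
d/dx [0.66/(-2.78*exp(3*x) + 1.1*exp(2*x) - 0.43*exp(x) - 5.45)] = (5.5044*exp(2*x) - 1.452*exp(x) + 0.2838)*exp(x)/(2.78*exp(3*x) - 1.1*exp(2*x) + 0.43*exp(x) + 5.45)^2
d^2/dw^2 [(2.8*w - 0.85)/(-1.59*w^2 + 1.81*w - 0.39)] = (-(2.8*w - 0.85)*(3.18*w - 1.81)*(6.36*w - 3.62) + (26.712*w - 12.839)*(1.59*w^2 - 1.81*w + 0.39))/(1.59*w^2 - 1.81*w + 0.39)^3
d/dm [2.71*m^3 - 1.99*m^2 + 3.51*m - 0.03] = 8.13*m^2 - 3.98*m + 3.51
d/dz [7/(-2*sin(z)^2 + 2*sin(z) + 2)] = 7*(2*sin(z) - 1)*cos(z)/(2*(sin(z) + cos(z)^2)^2)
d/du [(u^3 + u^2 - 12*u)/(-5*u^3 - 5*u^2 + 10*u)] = 2*(-2*u - 1)/(u^4 + 2*u^3 - 3*u^2 - 4*u + 4)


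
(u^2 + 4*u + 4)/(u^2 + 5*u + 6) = (u + 2)/(u + 3)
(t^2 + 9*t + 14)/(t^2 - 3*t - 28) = (t^2 + 9*t + 14)/(t^2 - 3*t - 28)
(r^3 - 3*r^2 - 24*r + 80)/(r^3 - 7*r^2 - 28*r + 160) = (r - 4)/(r - 8)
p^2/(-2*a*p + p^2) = p/(-2*a + p)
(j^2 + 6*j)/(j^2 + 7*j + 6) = j/(j + 1)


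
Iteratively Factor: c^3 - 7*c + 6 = (c + 3)*(c^2 - 3*c + 2) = (c - 2)*(c + 3)*(c - 1)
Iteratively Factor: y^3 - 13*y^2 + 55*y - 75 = (y - 3)*(y^2 - 10*y + 25) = (y - 5)*(y - 3)*(y - 5)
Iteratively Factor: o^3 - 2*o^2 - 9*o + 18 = (o - 3)*(o^2 + o - 6) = (o - 3)*(o + 3)*(o - 2)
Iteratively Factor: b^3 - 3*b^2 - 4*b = (b - 4)*(b^2 + b) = b*(b - 4)*(b + 1)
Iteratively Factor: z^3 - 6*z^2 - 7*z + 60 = (z + 3)*(z^2 - 9*z + 20) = (z - 5)*(z + 3)*(z - 4)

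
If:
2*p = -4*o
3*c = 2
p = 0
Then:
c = 2/3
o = 0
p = 0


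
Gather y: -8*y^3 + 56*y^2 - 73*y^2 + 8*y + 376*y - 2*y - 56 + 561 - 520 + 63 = -8*y^3 - 17*y^2 + 382*y + 48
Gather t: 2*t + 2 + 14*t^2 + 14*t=14*t^2 + 16*t + 2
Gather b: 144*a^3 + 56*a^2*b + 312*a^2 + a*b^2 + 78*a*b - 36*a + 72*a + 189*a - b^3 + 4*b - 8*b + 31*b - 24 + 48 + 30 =144*a^3 + 312*a^2 + a*b^2 + 225*a - b^3 + b*(56*a^2 + 78*a + 27) + 54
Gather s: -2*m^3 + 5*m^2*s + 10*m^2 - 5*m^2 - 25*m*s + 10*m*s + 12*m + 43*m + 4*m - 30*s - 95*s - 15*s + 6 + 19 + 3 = -2*m^3 + 5*m^2 + 59*m + s*(5*m^2 - 15*m - 140) + 28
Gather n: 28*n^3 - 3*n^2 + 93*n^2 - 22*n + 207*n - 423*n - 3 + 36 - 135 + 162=28*n^3 + 90*n^2 - 238*n + 60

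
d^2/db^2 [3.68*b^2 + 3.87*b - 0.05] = 7.36000000000000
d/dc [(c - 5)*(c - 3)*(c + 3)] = 3*c^2 - 10*c - 9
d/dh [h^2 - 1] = 2*h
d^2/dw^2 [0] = 0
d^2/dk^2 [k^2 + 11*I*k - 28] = 2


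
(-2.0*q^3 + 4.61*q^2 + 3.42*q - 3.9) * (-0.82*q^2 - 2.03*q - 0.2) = 1.64*q^5 + 0.279799999999999*q^4 - 11.7627*q^3 - 4.6666*q^2 + 7.233*q + 0.78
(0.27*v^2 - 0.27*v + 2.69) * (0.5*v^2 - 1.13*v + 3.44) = 0.135*v^4 - 0.4401*v^3 + 2.5789*v^2 - 3.9685*v + 9.2536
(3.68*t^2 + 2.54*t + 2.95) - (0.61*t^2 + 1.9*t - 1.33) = 3.07*t^2 + 0.64*t + 4.28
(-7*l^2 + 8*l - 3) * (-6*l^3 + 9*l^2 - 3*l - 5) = 42*l^5 - 111*l^4 + 111*l^3 - 16*l^2 - 31*l + 15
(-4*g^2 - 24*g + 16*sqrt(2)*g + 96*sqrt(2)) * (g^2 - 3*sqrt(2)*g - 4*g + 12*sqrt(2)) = -4*g^4 - 8*g^3 + 28*sqrt(2)*g^3 + 56*sqrt(2)*g^2 - 672*sqrt(2)*g - 192*g + 2304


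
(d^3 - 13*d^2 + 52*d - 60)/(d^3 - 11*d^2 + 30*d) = (d - 2)/d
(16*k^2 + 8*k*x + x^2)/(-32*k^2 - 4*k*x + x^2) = (4*k + x)/(-8*k + x)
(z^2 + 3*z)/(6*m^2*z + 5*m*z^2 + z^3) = (z + 3)/(6*m^2 + 5*m*z + z^2)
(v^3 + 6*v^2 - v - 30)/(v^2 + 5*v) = v + 1 - 6/v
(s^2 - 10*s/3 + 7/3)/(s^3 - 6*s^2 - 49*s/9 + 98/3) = 3*(s - 1)/(3*s^2 - 11*s - 42)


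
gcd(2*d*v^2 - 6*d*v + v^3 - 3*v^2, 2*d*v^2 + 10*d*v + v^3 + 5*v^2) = 2*d*v + v^2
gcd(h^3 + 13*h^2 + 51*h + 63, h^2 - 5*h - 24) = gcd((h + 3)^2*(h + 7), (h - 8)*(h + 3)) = h + 3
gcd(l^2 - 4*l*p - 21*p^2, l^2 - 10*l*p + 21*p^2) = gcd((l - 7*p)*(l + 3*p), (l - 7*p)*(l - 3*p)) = -l + 7*p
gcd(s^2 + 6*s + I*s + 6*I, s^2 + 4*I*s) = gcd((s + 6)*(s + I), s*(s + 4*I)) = 1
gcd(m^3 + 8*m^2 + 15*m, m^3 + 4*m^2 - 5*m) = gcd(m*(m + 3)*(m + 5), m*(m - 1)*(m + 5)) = m^2 + 5*m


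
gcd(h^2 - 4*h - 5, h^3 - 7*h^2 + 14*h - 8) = 1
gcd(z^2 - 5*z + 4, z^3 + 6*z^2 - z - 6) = z - 1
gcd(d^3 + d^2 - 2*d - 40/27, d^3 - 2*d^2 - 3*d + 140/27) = d^2 + d/3 - 20/9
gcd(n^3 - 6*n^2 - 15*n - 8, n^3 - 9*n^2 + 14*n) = 1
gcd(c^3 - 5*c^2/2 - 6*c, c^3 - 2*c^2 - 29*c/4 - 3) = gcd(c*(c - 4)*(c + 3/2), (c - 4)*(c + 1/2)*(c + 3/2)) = c^2 - 5*c/2 - 6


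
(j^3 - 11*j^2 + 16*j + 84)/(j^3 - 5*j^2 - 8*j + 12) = (j - 7)/(j - 1)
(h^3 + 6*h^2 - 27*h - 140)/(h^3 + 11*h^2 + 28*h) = (h - 5)/h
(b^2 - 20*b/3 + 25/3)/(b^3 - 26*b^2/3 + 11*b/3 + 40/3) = (b - 5)/(b^2 - 7*b - 8)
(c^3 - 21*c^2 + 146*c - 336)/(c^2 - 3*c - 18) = (c^2 - 15*c + 56)/(c + 3)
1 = 1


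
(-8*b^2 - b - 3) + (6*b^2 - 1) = -2*b^2 - b - 4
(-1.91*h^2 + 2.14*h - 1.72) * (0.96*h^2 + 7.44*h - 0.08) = -1.8336*h^4 - 12.156*h^3 + 14.4232*h^2 - 12.968*h + 0.1376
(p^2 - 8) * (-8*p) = -8*p^3 + 64*p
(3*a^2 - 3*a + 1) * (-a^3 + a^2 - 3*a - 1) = -3*a^5 + 6*a^4 - 13*a^3 + 7*a^2 - 1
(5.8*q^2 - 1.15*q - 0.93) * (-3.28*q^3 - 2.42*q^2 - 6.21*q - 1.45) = -19.024*q^5 - 10.264*q^4 - 30.1846*q^3 + 0.9821*q^2 + 7.4428*q + 1.3485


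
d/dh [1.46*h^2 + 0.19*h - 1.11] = 2.92*h + 0.19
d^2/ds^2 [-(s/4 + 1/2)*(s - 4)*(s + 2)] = -3*s/2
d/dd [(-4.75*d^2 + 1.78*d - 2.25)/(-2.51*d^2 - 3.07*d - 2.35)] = (19.0503*d^2 + 11.03*d - 11.0905)/(6.3001*d^4 + 15.4114*d^3 + 21.2219*d^2 + 14.429*d + 5.5225)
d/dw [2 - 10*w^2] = -20*w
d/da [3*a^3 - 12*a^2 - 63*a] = 9*a^2 - 24*a - 63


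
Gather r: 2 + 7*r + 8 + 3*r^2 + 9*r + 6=3*r^2 + 16*r + 16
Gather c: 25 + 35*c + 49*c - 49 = 84*c - 24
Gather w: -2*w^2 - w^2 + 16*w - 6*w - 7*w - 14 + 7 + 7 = -3*w^2 + 3*w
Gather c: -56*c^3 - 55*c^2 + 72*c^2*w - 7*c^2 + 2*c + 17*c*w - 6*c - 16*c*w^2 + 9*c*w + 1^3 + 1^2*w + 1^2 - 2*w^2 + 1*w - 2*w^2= -56*c^3 + c^2*(72*w - 62) + c*(-16*w^2 + 26*w - 4) - 4*w^2 + 2*w + 2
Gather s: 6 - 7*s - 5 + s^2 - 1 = s^2 - 7*s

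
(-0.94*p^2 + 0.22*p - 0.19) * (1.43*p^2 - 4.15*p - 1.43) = -1.3442*p^4 + 4.2156*p^3 + 0.1595*p^2 + 0.4739*p + 0.2717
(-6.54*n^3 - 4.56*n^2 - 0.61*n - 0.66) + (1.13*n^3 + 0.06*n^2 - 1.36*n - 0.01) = -5.41*n^3 - 4.5*n^2 - 1.97*n - 0.67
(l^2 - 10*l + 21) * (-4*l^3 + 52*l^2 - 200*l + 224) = -4*l^5 + 92*l^4 - 804*l^3 + 3316*l^2 - 6440*l + 4704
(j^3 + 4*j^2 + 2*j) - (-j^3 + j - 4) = 2*j^3 + 4*j^2 + j + 4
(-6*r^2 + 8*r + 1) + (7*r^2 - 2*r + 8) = r^2 + 6*r + 9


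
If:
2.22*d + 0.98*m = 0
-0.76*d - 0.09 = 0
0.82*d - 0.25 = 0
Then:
No Solution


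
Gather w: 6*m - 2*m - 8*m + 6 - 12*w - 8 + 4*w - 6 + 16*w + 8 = -4*m + 8*w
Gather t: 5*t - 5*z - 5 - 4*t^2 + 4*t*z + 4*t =-4*t^2 + t*(4*z + 9) - 5*z - 5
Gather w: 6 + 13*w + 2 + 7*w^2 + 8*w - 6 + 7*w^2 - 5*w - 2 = 14*w^2 + 16*w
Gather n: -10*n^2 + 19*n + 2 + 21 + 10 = -10*n^2 + 19*n + 33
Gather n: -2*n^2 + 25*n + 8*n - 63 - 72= -2*n^2 + 33*n - 135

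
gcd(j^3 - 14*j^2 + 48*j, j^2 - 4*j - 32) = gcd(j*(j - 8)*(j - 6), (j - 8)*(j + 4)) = j - 8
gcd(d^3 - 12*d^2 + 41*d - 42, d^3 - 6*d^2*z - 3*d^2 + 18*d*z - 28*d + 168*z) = d - 7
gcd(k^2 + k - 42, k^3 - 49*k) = k + 7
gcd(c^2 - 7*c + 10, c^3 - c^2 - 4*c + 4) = c - 2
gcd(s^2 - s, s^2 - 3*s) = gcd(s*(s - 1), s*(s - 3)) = s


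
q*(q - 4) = q^2 - 4*q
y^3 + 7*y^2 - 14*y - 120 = (y - 4)*(y + 5)*(y + 6)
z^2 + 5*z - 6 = (z - 1)*(z + 6)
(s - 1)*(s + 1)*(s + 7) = s^3 + 7*s^2 - s - 7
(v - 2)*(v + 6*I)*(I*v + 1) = I*v^3 - 5*v^2 - 2*I*v^2 + 10*v + 6*I*v - 12*I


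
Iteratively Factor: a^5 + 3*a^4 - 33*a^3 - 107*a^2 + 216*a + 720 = (a - 5)*(a^4 + 8*a^3 + 7*a^2 - 72*a - 144) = (a - 5)*(a + 4)*(a^3 + 4*a^2 - 9*a - 36) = (a - 5)*(a + 4)^2*(a^2 - 9) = (a - 5)*(a - 3)*(a + 4)^2*(a + 3)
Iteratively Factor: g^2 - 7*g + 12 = (g - 4)*(g - 3)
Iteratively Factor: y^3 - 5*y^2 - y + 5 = (y + 1)*(y^2 - 6*y + 5) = (y - 5)*(y + 1)*(y - 1)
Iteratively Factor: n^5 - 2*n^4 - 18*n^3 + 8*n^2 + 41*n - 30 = (n + 2)*(n^4 - 4*n^3 - 10*n^2 + 28*n - 15) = (n + 2)*(n + 3)*(n^3 - 7*n^2 + 11*n - 5) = (n - 1)*(n + 2)*(n + 3)*(n^2 - 6*n + 5) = (n - 1)^2*(n + 2)*(n + 3)*(n - 5)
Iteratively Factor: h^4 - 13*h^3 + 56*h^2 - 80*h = (h - 5)*(h^3 - 8*h^2 + 16*h) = h*(h - 5)*(h^2 - 8*h + 16) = h*(h - 5)*(h - 4)*(h - 4)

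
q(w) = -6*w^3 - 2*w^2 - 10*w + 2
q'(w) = -18*w^2 - 4*w - 10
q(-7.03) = 2058.03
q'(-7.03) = -871.46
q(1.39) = -31.88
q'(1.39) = -50.34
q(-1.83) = 50.37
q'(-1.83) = -62.96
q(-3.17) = 204.73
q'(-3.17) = -178.20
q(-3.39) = 246.67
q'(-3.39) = -203.30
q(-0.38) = 5.84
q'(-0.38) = -11.08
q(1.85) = -61.33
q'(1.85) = -79.00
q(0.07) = 1.29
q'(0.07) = -10.37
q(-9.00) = 4304.00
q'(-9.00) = -1432.00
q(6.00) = -1426.00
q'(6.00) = -682.00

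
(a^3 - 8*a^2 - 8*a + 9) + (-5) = a^3 - 8*a^2 - 8*a + 4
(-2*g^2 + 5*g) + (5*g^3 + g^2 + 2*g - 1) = 5*g^3 - g^2 + 7*g - 1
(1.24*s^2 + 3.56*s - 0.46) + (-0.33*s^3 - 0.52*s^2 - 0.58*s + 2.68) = -0.33*s^3 + 0.72*s^2 + 2.98*s + 2.22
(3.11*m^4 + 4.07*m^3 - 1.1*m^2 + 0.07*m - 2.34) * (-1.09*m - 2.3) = -3.3899*m^5 - 11.5893*m^4 - 8.162*m^3 + 2.4537*m^2 + 2.3896*m + 5.382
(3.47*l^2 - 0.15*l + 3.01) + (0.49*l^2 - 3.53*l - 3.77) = 3.96*l^2 - 3.68*l - 0.76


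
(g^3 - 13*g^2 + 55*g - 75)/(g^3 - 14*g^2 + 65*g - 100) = (g - 3)/(g - 4)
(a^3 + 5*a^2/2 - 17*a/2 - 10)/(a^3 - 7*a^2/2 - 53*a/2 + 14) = (2*a^2 - 3*a - 5)/(2*a^2 - 15*a + 7)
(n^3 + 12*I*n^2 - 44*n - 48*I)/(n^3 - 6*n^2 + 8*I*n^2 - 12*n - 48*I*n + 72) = (n + 4*I)/(n - 6)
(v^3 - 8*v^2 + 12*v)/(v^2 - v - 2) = v*(v - 6)/(v + 1)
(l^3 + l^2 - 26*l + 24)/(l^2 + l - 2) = (l^2 + 2*l - 24)/(l + 2)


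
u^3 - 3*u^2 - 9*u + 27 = (u - 3)^2*(u + 3)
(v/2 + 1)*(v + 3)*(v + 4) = v^3/2 + 9*v^2/2 + 13*v + 12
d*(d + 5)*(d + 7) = d^3 + 12*d^2 + 35*d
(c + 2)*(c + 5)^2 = c^3 + 12*c^2 + 45*c + 50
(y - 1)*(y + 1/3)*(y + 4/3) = y^3 + 2*y^2/3 - 11*y/9 - 4/9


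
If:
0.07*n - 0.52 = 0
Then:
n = 7.43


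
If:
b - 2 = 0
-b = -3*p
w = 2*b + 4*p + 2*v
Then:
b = 2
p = 2/3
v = w/2 - 10/3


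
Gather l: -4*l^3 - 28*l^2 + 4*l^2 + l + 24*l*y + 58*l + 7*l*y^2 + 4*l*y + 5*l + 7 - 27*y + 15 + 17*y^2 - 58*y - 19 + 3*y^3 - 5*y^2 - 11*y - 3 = -4*l^3 - 24*l^2 + l*(7*y^2 + 28*y + 64) + 3*y^3 + 12*y^2 - 96*y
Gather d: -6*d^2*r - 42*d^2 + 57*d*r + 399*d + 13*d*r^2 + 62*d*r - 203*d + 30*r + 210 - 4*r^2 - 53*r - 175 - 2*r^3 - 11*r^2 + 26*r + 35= d^2*(-6*r - 42) + d*(13*r^2 + 119*r + 196) - 2*r^3 - 15*r^2 + 3*r + 70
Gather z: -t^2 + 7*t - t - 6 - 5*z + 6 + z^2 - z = -t^2 + 6*t + z^2 - 6*z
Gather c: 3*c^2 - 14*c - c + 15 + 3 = 3*c^2 - 15*c + 18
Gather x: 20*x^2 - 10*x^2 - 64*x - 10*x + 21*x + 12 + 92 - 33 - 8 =10*x^2 - 53*x + 63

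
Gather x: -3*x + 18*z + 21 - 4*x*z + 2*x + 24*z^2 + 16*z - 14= x*(-4*z - 1) + 24*z^2 + 34*z + 7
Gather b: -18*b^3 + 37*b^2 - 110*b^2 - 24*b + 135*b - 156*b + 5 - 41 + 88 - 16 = -18*b^3 - 73*b^2 - 45*b + 36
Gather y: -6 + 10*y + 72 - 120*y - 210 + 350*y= 240*y - 144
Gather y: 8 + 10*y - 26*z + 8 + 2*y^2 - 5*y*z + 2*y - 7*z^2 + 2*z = 2*y^2 + y*(12 - 5*z) - 7*z^2 - 24*z + 16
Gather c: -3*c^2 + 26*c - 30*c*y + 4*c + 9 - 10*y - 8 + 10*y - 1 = -3*c^2 + c*(30 - 30*y)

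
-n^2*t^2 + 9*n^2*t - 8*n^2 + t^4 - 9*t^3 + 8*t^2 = (-n + t)*(n + t)*(t - 8)*(t - 1)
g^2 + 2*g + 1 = (g + 1)^2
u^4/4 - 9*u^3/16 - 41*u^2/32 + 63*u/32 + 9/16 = (u/4 + 1/2)*(u - 3)*(u - 3/2)*(u + 1/4)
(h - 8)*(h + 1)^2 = h^3 - 6*h^2 - 15*h - 8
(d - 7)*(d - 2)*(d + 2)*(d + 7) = d^4 - 53*d^2 + 196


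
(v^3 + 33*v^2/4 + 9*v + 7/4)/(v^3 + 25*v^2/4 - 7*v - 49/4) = (4*v + 1)/(4*v - 7)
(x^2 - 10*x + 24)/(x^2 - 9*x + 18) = (x - 4)/(x - 3)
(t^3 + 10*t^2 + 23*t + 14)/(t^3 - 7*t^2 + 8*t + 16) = (t^2 + 9*t + 14)/(t^2 - 8*t + 16)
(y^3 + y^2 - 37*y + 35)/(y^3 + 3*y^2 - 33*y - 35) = (y - 1)/(y + 1)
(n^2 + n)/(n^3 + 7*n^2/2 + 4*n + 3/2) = 2*n/(2*n^2 + 5*n + 3)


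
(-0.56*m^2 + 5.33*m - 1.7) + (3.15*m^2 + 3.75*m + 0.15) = 2.59*m^2 + 9.08*m - 1.55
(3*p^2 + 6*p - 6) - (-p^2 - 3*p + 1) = 4*p^2 + 9*p - 7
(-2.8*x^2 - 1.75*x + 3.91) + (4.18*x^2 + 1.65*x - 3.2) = 1.38*x^2 - 0.1*x + 0.71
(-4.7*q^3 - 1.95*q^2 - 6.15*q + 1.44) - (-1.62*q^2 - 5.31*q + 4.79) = -4.7*q^3 - 0.33*q^2 - 0.840000000000001*q - 3.35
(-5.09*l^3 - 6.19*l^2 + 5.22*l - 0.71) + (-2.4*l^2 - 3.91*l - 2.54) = -5.09*l^3 - 8.59*l^2 + 1.31*l - 3.25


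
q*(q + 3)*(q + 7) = q^3 + 10*q^2 + 21*q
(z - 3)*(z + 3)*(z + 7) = z^3 + 7*z^2 - 9*z - 63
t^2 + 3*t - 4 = (t - 1)*(t + 4)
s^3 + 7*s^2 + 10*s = s*(s + 2)*(s + 5)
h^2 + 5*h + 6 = (h + 2)*(h + 3)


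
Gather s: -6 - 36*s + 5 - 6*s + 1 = -42*s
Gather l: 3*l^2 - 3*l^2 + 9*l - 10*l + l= 0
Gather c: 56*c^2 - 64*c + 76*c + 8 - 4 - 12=56*c^2 + 12*c - 8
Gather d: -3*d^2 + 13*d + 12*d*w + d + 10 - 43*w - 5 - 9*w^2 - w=-3*d^2 + d*(12*w + 14) - 9*w^2 - 44*w + 5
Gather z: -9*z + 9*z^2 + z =9*z^2 - 8*z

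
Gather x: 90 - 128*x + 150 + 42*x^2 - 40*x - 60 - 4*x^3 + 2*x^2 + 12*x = -4*x^3 + 44*x^2 - 156*x + 180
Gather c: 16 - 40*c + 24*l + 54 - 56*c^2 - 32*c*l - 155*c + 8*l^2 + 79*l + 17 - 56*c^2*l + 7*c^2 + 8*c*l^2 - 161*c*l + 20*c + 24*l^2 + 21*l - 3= c^2*(-56*l - 49) + c*(8*l^2 - 193*l - 175) + 32*l^2 + 124*l + 84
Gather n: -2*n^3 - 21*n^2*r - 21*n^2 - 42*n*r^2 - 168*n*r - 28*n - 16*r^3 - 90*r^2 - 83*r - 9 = -2*n^3 + n^2*(-21*r - 21) + n*(-42*r^2 - 168*r - 28) - 16*r^3 - 90*r^2 - 83*r - 9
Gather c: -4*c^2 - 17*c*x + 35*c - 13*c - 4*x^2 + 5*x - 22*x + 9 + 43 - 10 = -4*c^2 + c*(22 - 17*x) - 4*x^2 - 17*x + 42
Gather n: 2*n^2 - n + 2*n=2*n^2 + n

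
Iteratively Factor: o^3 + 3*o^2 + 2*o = (o)*(o^2 + 3*o + 2) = o*(o + 2)*(o + 1)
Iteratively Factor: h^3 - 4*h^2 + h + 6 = (h - 3)*(h^2 - h - 2) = (h - 3)*(h - 2)*(h + 1)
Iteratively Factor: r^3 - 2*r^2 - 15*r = (r - 5)*(r^2 + 3*r) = r*(r - 5)*(r + 3)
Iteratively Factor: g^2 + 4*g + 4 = (g + 2)*(g + 2)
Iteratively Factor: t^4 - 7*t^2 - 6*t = (t - 3)*(t^3 + 3*t^2 + 2*t) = (t - 3)*(t + 2)*(t^2 + t) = t*(t - 3)*(t + 2)*(t + 1)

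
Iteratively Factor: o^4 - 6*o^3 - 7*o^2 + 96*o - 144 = (o - 3)*(o^3 - 3*o^2 - 16*o + 48) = (o - 4)*(o - 3)*(o^2 + o - 12) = (o - 4)*(o - 3)*(o + 4)*(o - 3)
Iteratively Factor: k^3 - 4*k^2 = (k)*(k^2 - 4*k) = k*(k - 4)*(k)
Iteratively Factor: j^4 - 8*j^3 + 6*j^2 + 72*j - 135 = (j - 5)*(j^3 - 3*j^2 - 9*j + 27) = (j - 5)*(j - 3)*(j^2 - 9) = (j - 5)*(j - 3)^2*(j + 3)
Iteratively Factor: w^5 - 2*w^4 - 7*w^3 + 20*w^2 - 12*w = (w - 2)*(w^4 - 7*w^2 + 6*w) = (w - 2)^2*(w^3 + 2*w^2 - 3*w) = (w - 2)^2*(w + 3)*(w^2 - w) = w*(w - 2)^2*(w + 3)*(w - 1)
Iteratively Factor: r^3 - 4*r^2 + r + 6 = (r + 1)*(r^2 - 5*r + 6) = (r - 2)*(r + 1)*(r - 3)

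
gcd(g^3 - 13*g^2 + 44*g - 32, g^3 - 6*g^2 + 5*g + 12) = g - 4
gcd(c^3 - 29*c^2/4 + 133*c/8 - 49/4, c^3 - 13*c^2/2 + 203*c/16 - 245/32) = c^2 - 21*c/4 + 49/8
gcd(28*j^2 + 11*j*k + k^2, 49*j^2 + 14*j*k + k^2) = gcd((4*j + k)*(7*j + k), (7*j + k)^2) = 7*j + k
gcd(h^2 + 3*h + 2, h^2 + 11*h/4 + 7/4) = h + 1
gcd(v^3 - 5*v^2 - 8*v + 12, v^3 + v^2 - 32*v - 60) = v^2 - 4*v - 12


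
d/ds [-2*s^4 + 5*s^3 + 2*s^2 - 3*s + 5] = -8*s^3 + 15*s^2 + 4*s - 3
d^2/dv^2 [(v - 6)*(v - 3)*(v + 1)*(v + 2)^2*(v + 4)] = 30*v^4 - 420*v^2 - 324*v + 392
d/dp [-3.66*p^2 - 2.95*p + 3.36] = -7.32*p - 2.95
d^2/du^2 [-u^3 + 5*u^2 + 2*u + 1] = 10 - 6*u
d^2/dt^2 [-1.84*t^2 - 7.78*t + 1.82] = -3.68000000000000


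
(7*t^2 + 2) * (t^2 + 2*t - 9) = 7*t^4 + 14*t^3 - 61*t^2 + 4*t - 18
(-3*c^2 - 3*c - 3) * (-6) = 18*c^2 + 18*c + 18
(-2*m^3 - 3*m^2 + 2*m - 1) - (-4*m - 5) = -2*m^3 - 3*m^2 + 6*m + 4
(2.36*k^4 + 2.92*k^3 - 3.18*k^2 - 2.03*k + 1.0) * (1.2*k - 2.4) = 2.832*k^5 - 2.16*k^4 - 10.824*k^3 + 5.196*k^2 + 6.072*k - 2.4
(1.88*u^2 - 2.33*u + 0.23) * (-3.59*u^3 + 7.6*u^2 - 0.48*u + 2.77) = -6.7492*u^5 + 22.6527*u^4 - 19.4361*u^3 + 8.074*u^2 - 6.5645*u + 0.6371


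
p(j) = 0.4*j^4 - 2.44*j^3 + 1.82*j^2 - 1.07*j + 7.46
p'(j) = 1.6*j^3 - 7.32*j^2 + 3.64*j - 1.07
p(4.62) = -17.01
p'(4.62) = 17.28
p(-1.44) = 21.78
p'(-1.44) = -26.27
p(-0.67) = 9.81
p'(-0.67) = -7.28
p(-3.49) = 196.42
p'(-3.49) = -170.95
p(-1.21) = 16.60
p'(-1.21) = -19.03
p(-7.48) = 2390.63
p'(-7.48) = -1107.47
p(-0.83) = 11.19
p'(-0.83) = -10.05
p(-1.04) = 13.75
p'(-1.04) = -14.57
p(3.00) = -12.85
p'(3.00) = -12.83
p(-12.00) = 12793.10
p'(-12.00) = -3863.63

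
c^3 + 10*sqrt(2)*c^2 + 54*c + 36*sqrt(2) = (c + sqrt(2))*(c + 3*sqrt(2))*(c + 6*sqrt(2))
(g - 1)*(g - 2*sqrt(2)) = g^2 - 2*sqrt(2)*g - g + 2*sqrt(2)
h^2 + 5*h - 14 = (h - 2)*(h + 7)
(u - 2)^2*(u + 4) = u^3 - 12*u + 16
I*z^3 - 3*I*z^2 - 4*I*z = z*(z - 4)*(I*z + I)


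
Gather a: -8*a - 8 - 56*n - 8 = -8*a - 56*n - 16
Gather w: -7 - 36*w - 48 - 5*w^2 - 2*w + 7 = -5*w^2 - 38*w - 48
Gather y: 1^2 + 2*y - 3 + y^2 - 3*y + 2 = y^2 - y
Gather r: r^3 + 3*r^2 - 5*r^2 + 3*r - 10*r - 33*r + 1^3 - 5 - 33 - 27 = r^3 - 2*r^2 - 40*r - 64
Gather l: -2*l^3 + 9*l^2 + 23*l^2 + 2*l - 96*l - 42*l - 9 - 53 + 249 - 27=-2*l^3 + 32*l^2 - 136*l + 160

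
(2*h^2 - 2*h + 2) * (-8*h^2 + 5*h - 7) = -16*h^4 + 26*h^3 - 40*h^2 + 24*h - 14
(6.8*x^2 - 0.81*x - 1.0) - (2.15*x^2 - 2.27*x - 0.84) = 4.65*x^2 + 1.46*x - 0.16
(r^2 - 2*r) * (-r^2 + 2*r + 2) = -r^4 + 4*r^3 - 2*r^2 - 4*r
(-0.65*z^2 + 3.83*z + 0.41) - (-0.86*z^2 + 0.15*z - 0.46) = 0.21*z^2 + 3.68*z + 0.87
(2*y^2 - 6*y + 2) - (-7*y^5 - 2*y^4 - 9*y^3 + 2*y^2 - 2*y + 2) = 7*y^5 + 2*y^4 + 9*y^3 - 4*y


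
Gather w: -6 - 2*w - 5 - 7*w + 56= 45 - 9*w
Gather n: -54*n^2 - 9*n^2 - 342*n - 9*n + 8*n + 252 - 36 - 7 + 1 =-63*n^2 - 343*n + 210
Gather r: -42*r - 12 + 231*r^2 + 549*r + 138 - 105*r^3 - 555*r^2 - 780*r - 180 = -105*r^3 - 324*r^2 - 273*r - 54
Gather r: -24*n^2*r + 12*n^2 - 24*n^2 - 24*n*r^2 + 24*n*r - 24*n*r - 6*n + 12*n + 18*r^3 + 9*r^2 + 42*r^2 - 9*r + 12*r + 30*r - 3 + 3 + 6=-12*n^2 + 6*n + 18*r^3 + r^2*(51 - 24*n) + r*(33 - 24*n^2) + 6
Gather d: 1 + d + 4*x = d + 4*x + 1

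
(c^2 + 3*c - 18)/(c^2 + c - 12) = (c + 6)/(c + 4)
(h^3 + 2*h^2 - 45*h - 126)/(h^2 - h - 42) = h + 3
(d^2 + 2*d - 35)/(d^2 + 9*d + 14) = (d - 5)/(d + 2)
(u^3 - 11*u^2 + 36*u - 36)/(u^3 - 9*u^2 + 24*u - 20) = (u^2 - 9*u + 18)/(u^2 - 7*u + 10)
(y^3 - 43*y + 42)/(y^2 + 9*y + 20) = (y^3 - 43*y + 42)/(y^2 + 9*y + 20)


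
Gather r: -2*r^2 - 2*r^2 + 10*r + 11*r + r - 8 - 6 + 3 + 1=-4*r^2 + 22*r - 10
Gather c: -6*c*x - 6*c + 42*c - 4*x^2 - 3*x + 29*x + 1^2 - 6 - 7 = c*(36 - 6*x) - 4*x^2 + 26*x - 12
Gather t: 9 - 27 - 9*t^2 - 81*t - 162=-9*t^2 - 81*t - 180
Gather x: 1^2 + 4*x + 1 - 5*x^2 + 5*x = -5*x^2 + 9*x + 2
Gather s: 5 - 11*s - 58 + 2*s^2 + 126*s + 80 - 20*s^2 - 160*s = -18*s^2 - 45*s + 27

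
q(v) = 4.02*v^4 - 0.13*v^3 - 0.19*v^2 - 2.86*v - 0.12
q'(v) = 16.08*v^3 - 0.39*v^2 - 0.38*v - 2.86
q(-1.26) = 13.57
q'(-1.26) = -35.17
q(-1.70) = 38.41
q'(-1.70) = -82.34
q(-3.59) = 681.45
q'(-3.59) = -750.52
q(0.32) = -1.02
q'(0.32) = -2.49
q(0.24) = -0.81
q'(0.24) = -2.75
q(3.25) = 432.61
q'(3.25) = 543.78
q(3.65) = 694.09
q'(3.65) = 772.48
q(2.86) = 256.07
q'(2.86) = 369.03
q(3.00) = 311.70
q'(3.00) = 426.65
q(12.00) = 83072.28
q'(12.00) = 27722.66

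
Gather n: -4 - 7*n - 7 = -7*n - 11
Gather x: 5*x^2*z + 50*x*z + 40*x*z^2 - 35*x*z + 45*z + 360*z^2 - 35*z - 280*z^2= 5*x^2*z + x*(40*z^2 + 15*z) + 80*z^2 + 10*z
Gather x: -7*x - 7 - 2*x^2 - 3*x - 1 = -2*x^2 - 10*x - 8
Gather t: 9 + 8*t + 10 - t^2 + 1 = -t^2 + 8*t + 20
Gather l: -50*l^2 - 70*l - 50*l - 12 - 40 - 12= -50*l^2 - 120*l - 64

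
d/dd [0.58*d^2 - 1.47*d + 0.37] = 1.16*d - 1.47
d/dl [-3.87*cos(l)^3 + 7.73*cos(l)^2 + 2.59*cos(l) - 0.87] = (11.61*cos(l)^2 - 15.46*cos(l) - 2.59)*sin(l)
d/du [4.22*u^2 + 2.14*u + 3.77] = 8.44*u + 2.14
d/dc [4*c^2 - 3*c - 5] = 8*c - 3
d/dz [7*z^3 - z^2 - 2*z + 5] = 21*z^2 - 2*z - 2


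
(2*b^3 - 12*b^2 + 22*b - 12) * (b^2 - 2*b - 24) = 2*b^5 - 16*b^4 - 2*b^3 + 232*b^2 - 504*b + 288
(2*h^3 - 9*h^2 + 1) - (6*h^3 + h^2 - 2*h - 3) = -4*h^3 - 10*h^2 + 2*h + 4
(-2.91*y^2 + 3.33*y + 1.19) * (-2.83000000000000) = 8.2353*y^2 - 9.4239*y - 3.3677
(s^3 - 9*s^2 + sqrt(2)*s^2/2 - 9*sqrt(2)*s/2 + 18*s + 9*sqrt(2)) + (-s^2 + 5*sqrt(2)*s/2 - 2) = s^3 - 10*s^2 + sqrt(2)*s^2/2 - 2*sqrt(2)*s + 18*s - 2 + 9*sqrt(2)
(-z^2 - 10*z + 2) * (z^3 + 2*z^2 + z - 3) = -z^5 - 12*z^4 - 19*z^3 - 3*z^2 + 32*z - 6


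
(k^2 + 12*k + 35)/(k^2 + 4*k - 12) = (k^2 + 12*k + 35)/(k^2 + 4*k - 12)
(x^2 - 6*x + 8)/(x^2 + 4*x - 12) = (x - 4)/(x + 6)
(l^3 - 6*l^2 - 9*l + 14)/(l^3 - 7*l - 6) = (l^2 - 8*l + 7)/(l^2 - 2*l - 3)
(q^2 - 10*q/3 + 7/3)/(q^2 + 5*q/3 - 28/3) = (q - 1)/(q + 4)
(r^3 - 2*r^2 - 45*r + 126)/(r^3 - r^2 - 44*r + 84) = (r - 3)/(r - 2)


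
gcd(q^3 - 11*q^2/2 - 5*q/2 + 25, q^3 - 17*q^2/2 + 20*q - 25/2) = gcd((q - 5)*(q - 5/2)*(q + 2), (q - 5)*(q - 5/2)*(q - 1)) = q^2 - 15*q/2 + 25/2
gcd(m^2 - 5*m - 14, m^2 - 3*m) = 1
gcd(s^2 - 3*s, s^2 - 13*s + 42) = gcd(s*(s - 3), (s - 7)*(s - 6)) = 1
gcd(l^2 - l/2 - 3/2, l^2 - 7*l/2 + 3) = l - 3/2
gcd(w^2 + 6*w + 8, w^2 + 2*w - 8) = w + 4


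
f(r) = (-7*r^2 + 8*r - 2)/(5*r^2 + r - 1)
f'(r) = (8 - 14*r)/(5*r^2 + r - 1) + (-10*r - 1)*(-7*r^2 + 8*r - 2)/(5*r^2 + r - 1)^2 = (-47*r^2 + 34*r - 6)/(25*r^4 + 10*r^3 - 9*r^2 - 2*r + 1)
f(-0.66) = -19.94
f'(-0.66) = -182.29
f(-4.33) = -1.90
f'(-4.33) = -0.13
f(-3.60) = -2.02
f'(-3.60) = -0.20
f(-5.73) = -1.76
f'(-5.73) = -0.07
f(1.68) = -0.56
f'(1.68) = -0.37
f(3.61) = -0.95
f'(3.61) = -0.11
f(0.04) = 1.78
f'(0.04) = -5.20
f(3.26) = -0.91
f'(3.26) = -0.13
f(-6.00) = -1.75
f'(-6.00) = -0.06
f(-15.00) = -1.53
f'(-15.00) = -0.00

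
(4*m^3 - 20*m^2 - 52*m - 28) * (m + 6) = 4*m^4 + 4*m^3 - 172*m^2 - 340*m - 168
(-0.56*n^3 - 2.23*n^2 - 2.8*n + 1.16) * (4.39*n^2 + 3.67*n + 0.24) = -2.4584*n^5 - 11.8449*n^4 - 20.6105*n^3 - 5.7188*n^2 + 3.5852*n + 0.2784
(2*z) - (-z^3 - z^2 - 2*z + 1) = z^3 + z^2 + 4*z - 1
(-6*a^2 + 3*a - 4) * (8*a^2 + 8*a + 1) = -48*a^4 - 24*a^3 - 14*a^2 - 29*a - 4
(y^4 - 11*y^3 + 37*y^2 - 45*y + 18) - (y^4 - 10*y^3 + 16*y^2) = -y^3 + 21*y^2 - 45*y + 18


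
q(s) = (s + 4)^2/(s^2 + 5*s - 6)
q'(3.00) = -0.89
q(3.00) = 2.72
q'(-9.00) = 0.03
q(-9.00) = 0.83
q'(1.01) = -35714.27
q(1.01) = 358.06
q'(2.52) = -1.54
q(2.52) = 3.28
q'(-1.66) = -0.47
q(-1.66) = -0.47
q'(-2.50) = -0.24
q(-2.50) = -0.18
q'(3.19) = -0.74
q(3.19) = 2.57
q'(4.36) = -0.31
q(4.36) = 2.01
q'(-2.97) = -0.16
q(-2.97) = -0.09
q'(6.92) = -0.10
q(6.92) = 1.56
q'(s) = (-2*s - 5)*(s + 4)^2/(s^2 + 5*s - 6)^2 + (2*s + 8)/(s^2 + 5*s - 6)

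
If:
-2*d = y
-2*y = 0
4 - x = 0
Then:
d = 0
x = 4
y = 0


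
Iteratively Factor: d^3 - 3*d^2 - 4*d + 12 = (d + 2)*(d^2 - 5*d + 6) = (d - 3)*(d + 2)*(d - 2)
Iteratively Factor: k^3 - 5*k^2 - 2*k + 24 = (k - 4)*(k^2 - k - 6) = (k - 4)*(k - 3)*(k + 2)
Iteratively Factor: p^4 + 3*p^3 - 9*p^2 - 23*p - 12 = (p - 3)*(p^3 + 6*p^2 + 9*p + 4) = (p - 3)*(p + 1)*(p^2 + 5*p + 4) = (p - 3)*(p + 1)*(p + 4)*(p + 1)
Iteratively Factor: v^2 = (v)*(v)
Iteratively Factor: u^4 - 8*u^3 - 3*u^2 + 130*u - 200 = (u - 5)*(u^3 - 3*u^2 - 18*u + 40) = (u - 5)*(u + 4)*(u^2 - 7*u + 10) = (u - 5)^2*(u + 4)*(u - 2)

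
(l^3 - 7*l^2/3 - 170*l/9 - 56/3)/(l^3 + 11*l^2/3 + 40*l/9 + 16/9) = (3*l^2 - 11*l - 42)/(3*l^2 + 7*l + 4)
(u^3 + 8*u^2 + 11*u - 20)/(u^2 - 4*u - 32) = (u^2 + 4*u - 5)/(u - 8)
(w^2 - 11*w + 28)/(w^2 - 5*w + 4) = (w - 7)/(w - 1)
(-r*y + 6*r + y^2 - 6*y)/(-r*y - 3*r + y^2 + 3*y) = (y - 6)/(y + 3)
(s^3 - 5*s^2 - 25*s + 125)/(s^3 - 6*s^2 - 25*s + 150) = (s - 5)/(s - 6)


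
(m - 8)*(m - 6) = m^2 - 14*m + 48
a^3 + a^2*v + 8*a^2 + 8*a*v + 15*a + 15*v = (a + 3)*(a + 5)*(a + v)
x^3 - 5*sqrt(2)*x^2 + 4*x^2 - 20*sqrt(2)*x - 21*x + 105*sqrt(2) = (x - 3)*(x + 7)*(x - 5*sqrt(2))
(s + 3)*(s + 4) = s^2 + 7*s + 12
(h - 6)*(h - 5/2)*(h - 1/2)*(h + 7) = h^4 - 2*h^3 - 175*h^2/4 + 509*h/4 - 105/2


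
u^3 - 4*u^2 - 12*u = u*(u - 6)*(u + 2)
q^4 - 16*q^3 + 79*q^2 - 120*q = q*(q - 8)*(q - 5)*(q - 3)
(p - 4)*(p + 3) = p^2 - p - 12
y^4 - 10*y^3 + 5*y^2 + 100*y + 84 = (y - 7)*(y - 6)*(y + 1)*(y + 2)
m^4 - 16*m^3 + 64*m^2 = m^2*(m - 8)^2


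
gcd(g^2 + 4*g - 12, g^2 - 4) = g - 2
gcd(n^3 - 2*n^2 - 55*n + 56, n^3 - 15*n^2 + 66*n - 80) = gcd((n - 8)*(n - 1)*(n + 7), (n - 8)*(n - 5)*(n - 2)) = n - 8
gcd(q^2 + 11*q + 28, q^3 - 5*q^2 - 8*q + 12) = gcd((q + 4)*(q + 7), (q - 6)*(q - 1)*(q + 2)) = 1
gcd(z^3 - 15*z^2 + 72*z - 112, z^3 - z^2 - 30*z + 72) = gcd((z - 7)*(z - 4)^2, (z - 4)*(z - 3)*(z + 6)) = z - 4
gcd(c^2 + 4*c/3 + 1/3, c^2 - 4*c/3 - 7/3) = c + 1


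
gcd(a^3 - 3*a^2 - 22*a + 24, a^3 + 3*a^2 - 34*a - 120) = a^2 - 2*a - 24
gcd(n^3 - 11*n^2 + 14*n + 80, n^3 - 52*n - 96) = n^2 - 6*n - 16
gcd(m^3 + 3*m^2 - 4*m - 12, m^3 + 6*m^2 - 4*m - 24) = m^2 - 4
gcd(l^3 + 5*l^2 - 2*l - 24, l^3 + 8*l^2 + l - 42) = l^2 + l - 6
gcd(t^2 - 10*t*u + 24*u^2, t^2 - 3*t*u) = 1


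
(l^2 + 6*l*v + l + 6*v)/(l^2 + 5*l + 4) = (l + 6*v)/(l + 4)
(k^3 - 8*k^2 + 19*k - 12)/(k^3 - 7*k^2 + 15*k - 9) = (k - 4)/(k - 3)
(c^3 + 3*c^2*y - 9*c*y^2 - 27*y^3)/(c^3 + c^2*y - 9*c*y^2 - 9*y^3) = (c + 3*y)/(c + y)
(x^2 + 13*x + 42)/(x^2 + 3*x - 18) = (x + 7)/(x - 3)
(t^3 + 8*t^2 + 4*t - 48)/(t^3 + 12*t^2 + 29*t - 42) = (t^2 + 2*t - 8)/(t^2 + 6*t - 7)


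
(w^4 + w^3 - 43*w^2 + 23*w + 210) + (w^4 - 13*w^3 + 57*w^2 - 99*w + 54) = 2*w^4 - 12*w^3 + 14*w^2 - 76*w + 264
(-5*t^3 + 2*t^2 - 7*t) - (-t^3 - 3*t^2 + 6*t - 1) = -4*t^3 + 5*t^2 - 13*t + 1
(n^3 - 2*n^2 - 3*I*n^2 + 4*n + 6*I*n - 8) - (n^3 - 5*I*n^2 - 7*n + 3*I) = -2*n^2 + 2*I*n^2 + 11*n + 6*I*n - 8 - 3*I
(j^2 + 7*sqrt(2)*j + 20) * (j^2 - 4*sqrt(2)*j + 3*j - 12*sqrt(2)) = j^4 + 3*j^3 + 3*sqrt(2)*j^3 - 36*j^2 + 9*sqrt(2)*j^2 - 80*sqrt(2)*j - 108*j - 240*sqrt(2)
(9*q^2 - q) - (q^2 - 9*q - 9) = 8*q^2 + 8*q + 9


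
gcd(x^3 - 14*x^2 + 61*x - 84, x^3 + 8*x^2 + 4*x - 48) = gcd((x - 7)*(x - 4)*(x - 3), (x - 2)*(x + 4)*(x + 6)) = 1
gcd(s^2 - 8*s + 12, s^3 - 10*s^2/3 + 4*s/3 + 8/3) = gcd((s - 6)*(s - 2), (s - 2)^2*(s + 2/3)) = s - 2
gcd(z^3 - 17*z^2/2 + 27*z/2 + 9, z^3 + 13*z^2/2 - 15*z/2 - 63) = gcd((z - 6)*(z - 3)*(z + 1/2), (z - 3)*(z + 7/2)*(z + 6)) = z - 3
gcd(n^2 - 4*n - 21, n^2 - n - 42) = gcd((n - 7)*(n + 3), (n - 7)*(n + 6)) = n - 7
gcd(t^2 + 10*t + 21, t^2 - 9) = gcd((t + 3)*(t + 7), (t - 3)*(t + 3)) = t + 3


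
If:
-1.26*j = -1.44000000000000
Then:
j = 1.14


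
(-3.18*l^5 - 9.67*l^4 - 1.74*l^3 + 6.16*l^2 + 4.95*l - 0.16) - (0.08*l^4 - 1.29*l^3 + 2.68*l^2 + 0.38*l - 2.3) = -3.18*l^5 - 9.75*l^4 - 0.45*l^3 + 3.48*l^2 + 4.57*l + 2.14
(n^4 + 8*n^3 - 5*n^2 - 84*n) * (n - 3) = n^5 + 5*n^4 - 29*n^3 - 69*n^2 + 252*n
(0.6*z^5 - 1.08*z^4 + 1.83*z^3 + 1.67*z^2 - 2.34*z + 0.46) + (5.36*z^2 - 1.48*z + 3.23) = 0.6*z^5 - 1.08*z^4 + 1.83*z^3 + 7.03*z^2 - 3.82*z + 3.69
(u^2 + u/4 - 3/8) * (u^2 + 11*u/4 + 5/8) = u^4 + 3*u^3 + 15*u^2/16 - 7*u/8 - 15/64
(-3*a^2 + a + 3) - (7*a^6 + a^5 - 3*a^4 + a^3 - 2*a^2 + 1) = -7*a^6 - a^5 + 3*a^4 - a^3 - a^2 + a + 2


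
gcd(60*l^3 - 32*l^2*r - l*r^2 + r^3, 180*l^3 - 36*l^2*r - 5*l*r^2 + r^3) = -30*l^2 + l*r + r^2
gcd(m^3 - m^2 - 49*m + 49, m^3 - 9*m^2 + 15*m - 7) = m^2 - 8*m + 7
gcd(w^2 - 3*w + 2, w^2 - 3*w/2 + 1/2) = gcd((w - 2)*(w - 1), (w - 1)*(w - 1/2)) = w - 1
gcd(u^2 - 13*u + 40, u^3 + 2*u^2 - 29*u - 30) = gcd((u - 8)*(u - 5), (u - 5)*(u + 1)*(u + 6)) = u - 5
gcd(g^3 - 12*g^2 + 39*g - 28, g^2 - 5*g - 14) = g - 7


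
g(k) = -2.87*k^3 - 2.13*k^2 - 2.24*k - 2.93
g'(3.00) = -92.51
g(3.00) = -106.31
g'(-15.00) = -1875.59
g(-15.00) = 9237.67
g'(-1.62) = -17.93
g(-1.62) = 7.31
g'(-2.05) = -29.69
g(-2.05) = 17.44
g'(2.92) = -88.09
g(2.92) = -99.09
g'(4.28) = -178.19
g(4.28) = -276.55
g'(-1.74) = -20.90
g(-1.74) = 9.64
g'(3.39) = -115.63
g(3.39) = -146.81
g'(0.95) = -14.06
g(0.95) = -9.44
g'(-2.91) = -62.75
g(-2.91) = 56.27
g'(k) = -8.61*k^2 - 4.26*k - 2.24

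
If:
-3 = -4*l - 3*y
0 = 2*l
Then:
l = 0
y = 1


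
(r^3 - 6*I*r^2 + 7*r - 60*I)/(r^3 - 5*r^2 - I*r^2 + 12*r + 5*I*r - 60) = (r - 5*I)/(r - 5)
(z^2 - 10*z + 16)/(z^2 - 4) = (z - 8)/(z + 2)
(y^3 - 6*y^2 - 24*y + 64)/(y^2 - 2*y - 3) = (-y^3 + 6*y^2 + 24*y - 64)/(-y^2 + 2*y + 3)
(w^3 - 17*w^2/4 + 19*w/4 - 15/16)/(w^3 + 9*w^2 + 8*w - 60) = (16*w^3 - 68*w^2 + 76*w - 15)/(16*(w^3 + 9*w^2 + 8*w - 60))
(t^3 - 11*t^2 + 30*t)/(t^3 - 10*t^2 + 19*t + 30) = t/(t + 1)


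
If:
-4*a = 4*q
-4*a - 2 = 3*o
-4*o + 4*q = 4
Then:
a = 1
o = -2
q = -1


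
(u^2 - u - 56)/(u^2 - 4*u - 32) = (u + 7)/(u + 4)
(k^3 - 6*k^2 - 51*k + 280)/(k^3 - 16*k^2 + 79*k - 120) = (k + 7)/(k - 3)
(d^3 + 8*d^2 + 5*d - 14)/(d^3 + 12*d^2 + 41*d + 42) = (d - 1)/(d + 3)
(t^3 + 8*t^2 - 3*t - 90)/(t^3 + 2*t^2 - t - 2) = (t^3 + 8*t^2 - 3*t - 90)/(t^3 + 2*t^2 - t - 2)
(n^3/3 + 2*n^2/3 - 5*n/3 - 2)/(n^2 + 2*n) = (n^3 + 2*n^2 - 5*n - 6)/(3*n*(n + 2))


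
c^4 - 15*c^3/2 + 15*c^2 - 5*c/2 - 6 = (c - 4)*(c - 3)*(c - 1)*(c + 1/2)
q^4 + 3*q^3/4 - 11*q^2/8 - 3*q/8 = q*(q - 1)*(q + 1/4)*(q + 3/2)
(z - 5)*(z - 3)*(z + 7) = z^3 - z^2 - 41*z + 105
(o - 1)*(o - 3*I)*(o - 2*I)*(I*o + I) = I*o^4 + 5*o^3 - 7*I*o^2 - 5*o + 6*I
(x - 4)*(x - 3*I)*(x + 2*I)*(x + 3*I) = x^4 - 4*x^3 + 2*I*x^3 + 9*x^2 - 8*I*x^2 - 36*x + 18*I*x - 72*I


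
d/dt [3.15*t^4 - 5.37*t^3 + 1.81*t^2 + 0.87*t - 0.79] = 12.6*t^3 - 16.11*t^2 + 3.62*t + 0.87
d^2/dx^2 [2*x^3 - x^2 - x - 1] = 12*x - 2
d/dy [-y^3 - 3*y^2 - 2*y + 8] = -3*y^2 - 6*y - 2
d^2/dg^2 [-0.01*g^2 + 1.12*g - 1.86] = -0.0200000000000000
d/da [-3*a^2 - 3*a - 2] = -6*a - 3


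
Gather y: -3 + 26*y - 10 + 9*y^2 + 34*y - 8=9*y^2 + 60*y - 21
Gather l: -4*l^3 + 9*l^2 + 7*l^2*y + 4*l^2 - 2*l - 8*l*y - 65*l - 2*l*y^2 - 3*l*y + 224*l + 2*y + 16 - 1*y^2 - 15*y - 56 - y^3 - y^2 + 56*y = -4*l^3 + l^2*(7*y + 13) + l*(-2*y^2 - 11*y + 157) - y^3 - 2*y^2 + 43*y - 40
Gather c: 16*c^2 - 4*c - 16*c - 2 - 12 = 16*c^2 - 20*c - 14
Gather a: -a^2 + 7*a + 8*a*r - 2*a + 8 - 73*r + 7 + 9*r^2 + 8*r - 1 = -a^2 + a*(8*r + 5) + 9*r^2 - 65*r + 14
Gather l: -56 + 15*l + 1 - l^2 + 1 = -l^2 + 15*l - 54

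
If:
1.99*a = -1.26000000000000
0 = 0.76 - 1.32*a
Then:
No Solution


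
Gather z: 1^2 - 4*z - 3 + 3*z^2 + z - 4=3*z^2 - 3*z - 6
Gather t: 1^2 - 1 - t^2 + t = -t^2 + t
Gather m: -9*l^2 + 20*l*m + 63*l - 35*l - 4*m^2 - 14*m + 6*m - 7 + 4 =-9*l^2 + 28*l - 4*m^2 + m*(20*l - 8) - 3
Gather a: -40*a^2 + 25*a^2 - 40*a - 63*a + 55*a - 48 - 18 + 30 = -15*a^2 - 48*a - 36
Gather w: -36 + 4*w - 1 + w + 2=5*w - 35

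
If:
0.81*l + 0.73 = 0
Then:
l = -0.90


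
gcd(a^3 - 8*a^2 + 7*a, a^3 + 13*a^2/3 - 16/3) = a - 1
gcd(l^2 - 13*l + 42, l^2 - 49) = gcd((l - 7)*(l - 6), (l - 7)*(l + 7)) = l - 7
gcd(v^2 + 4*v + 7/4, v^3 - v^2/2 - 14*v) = v + 7/2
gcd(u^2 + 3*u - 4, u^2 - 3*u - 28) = u + 4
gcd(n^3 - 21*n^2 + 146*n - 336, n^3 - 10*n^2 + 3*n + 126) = n^2 - 13*n + 42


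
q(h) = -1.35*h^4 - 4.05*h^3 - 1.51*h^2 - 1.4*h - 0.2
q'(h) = -5.4*h^3 - 12.15*h^2 - 3.02*h - 1.4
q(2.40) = -113.03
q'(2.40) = -153.28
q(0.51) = -1.94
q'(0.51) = -6.82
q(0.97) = -7.87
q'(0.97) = -20.69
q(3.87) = -565.79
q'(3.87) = -508.04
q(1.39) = -20.98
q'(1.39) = -43.58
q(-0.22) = 0.07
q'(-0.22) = -1.27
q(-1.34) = 4.36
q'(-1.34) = -6.18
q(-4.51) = -211.60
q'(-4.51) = 260.45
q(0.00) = -0.20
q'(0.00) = -1.40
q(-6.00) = -920.96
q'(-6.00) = 745.72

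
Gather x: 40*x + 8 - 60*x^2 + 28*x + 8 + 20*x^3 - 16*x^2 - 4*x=20*x^3 - 76*x^2 + 64*x + 16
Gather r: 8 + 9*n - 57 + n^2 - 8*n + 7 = n^2 + n - 42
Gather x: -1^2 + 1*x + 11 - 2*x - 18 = -x - 8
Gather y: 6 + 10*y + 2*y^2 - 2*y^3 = -2*y^3 + 2*y^2 + 10*y + 6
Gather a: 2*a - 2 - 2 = 2*a - 4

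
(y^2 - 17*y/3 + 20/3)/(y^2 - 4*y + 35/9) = 3*(y - 4)/(3*y - 7)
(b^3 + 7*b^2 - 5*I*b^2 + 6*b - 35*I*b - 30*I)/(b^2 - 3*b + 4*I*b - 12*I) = (b^3 + b^2*(7 - 5*I) + b*(6 - 35*I) - 30*I)/(b^2 + b*(-3 + 4*I) - 12*I)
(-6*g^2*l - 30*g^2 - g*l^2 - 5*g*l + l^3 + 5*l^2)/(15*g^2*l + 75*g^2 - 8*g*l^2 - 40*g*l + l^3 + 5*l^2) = (-2*g - l)/(5*g - l)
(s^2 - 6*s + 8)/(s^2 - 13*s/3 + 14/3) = 3*(s - 4)/(3*s - 7)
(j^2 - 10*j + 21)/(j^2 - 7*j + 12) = (j - 7)/(j - 4)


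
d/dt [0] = 0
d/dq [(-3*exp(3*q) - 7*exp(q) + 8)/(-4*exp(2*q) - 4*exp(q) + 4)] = (-(2*exp(q) + 1)*(3*exp(3*q) + 7*exp(q) - 8) + (9*exp(2*q) + 7)*(exp(2*q) + exp(q) - 1))*exp(q)/(4*(exp(2*q) + exp(q) - 1)^2)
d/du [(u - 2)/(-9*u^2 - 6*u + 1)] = (9*u^2 - 36*u - 11)/(81*u^4 + 108*u^3 + 18*u^2 - 12*u + 1)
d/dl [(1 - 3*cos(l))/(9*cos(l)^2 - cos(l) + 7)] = (27*sin(l)^2 + 18*cos(l) - 7)*sin(l)/(9*sin(l)^2 + cos(l) - 16)^2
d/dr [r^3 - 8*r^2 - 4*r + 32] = 3*r^2 - 16*r - 4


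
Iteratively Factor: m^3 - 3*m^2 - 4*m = (m - 4)*(m^2 + m) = (m - 4)*(m + 1)*(m)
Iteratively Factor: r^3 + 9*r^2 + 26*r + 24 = (r + 2)*(r^2 + 7*r + 12) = (r + 2)*(r + 4)*(r + 3)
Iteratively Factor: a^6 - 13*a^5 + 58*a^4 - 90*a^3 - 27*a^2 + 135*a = (a - 5)*(a^5 - 8*a^4 + 18*a^3 - 27*a) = (a - 5)*(a - 3)*(a^4 - 5*a^3 + 3*a^2 + 9*a) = (a - 5)*(a - 3)^2*(a^3 - 2*a^2 - 3*a) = a*(a - 5)*(a - 3)^2*(a^2 - 2*a - 3) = a*(a - 5)*(a - 3)^2*(a + 1)*(a - 3)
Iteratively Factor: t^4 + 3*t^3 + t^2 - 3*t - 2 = (t + 1)*(t^3 + 2*t^2 - t - 2) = (t + 1)^2*(t^2 + t - 2) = (t + 1)^2*(t + 2)*(t - 1)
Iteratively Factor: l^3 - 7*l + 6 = (l + 3)*(l^2 - 3*l + 2) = (l - 2)*(l + 3)*(l - 1)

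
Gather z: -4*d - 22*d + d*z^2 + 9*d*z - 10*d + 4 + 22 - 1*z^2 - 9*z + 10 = -36*d + z^2*(d - 1) + z*(9*d - 9) + 36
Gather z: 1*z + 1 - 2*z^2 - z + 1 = 2 - 2*z^2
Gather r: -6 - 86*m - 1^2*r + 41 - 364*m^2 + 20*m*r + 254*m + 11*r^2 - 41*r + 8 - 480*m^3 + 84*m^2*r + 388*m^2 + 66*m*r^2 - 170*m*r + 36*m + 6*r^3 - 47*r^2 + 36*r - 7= -480*m^3 + 24*m^2 + 204*m + 6*r^3 + r^2*(66*m - 36) + r*(84*m^2 - 150*m - 6) + 36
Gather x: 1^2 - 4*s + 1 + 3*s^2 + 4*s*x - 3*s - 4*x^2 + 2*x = 3*s^2 - 7*s - 4*x^2 + x*(4*s + 2) + 2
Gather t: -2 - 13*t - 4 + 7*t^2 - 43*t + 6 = 7*t^2 - 56*t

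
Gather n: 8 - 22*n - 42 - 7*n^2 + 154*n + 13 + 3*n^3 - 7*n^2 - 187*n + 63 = 3*n^3 - 14*n^2 - 55*n + 42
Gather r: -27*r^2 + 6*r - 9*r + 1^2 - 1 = -27*r^2 - 3*r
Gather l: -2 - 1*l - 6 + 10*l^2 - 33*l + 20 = 10*l^2 - 34*l + 12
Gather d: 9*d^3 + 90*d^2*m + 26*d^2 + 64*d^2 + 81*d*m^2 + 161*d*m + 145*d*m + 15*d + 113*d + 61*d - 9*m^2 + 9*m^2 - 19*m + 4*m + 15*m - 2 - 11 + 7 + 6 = 9*d^3 + d^2*(90*m + 90) + d*(81*m^2 + 306*m + 189)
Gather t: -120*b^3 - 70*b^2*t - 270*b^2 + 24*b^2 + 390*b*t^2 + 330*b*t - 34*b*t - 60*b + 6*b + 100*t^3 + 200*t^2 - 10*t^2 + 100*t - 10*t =-120*b^3 - 246*b^2 - 54*b + 100*t^3 + t^2*(390*b + 190) + t*(-70*b^2 + 296*b + 90)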